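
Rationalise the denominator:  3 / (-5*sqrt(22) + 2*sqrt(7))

(-5*sqrt(22) - 2*sqrt(7))/174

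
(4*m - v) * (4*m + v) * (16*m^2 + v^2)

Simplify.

Telescope via difference of squares: ((4*m)+v)((4*m)-v) = 16*m^2 - v^2, then repeat with the next factor.

256*m^4 - v^4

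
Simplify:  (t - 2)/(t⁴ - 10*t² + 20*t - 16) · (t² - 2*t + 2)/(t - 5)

Factor: t⁴ - 10*t² + 20*t - 16 = (t - 2)·(t + 4)·(t² - 2*t + 2)
Cancel the common factors (t² - 2*t + 2), (t - 2).

1/(t² - t - 20)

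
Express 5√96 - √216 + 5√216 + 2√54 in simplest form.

5√96 = 20*√6; √216 = 6*√6; 5√216 = 30*√6; 2√54 = 6*√6
Combine: (20 - 6 + 30 + 6)·√6 = 50*√6

50*√6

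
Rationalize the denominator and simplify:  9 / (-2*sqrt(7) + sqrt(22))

(-6*sqrt(7) - 3*sqrt(22))/2

Multiply numerator and denominator by sqrt(22) + 2*sqrt(7).
Denominator becomes -6; numerator becomes 9*sqrt(22) + 18*sqrt(7).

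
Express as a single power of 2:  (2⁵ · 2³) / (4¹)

2^6

2⁵ = 2^5; 2³ = 2^3; 4¹ = 2^2
Combine exponents: 2^6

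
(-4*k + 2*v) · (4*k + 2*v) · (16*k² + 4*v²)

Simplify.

Telescope via difference of squares: ((2*v)+(4*k))((2*v)-(4*k)) = -16*k² + 4*v², then repeat with the next factor.

-256*k⁴ + 16*v⁴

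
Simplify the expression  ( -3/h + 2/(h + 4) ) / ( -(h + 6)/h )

Numerator: -3/h + 2/(h + 4) = (-h - 12)/(h**2 + 4*h)
Denominator: -(h + 6)/h = (-h - 6)/h
Divide: ((-h - 12)/(h**2 + 4*h)) · (h/(-h - 6)) = (h + 12)/(h**2 + 10*h + 24)

(h + 12)/(h**2 + 10*h + 24)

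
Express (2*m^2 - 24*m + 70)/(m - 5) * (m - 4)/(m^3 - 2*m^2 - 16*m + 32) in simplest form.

(2*m - 14)/(m^2 + 2*m - 8)

Factor: 2*m^2 - 24*m + 70 = 2*(m - 5)*(m - 7);  m^3 - 2*m^2 - 16*m + 32 = (m - 2)*(m + 4)*(m - 4)
Cancel the common factors (m - 4), (m - 5).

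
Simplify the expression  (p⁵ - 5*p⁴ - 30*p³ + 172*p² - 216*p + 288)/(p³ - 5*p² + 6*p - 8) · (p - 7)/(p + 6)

p² - 13*p + 42

Factor: p⁵ - 5*p⁴ - 30*p³ + 172*p² - 216*p + 288 = (p - 6)·(p - 4)·(p² - p + 2)·(p + 6);  p³ - 5*p² + 6*p - 8 = (p² - p + 2)·(p - 4)
Cancel the common factors (p² - p + 2), (p + 6), (p - 4).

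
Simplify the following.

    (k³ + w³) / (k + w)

Factor as (a+b)(a^2-ab+b^2) with a=w, b=k.

k² - k*w + w²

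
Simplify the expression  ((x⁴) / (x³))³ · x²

x⁵

Inside the bracket: x¹
Raise to the power 3: x³
Multiply by x²: add exponents.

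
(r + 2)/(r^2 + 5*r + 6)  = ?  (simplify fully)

Factor: r^2 + 5*r + 6 = (r + 3)*(r + 2)
Cancel the common factor (r + 2).

1/(r + 3)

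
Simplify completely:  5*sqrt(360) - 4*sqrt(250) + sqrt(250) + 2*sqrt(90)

5*sqrt(360) = 30*sqrt(10); 4*sqrt(250) = 20*sqrt(10); sqrt(250) = 5*sqrt(10); 2*sqrt(90) = 6*sqrt(10)
Combine: (30 - 20 + 5 + 6)·sqrt(10) = 21*sqrt(10)

21*sqrt(10)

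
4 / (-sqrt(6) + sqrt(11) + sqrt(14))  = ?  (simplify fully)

(-76*sqrt(6) + 12*sqrt(14) + 36*sqrt(11) + 16*sqrt(231))/255

Group as (sqrt(11) + sqrt(14)) - sqrt(6); multiply by (sqrt(11) + sqrt(14)) + sqrt(6), then rationalise the remaining surd.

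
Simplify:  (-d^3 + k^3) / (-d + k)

k^3 - d^3 = (-d + k)(d^2 + d*k + k^2).

d^2 + d*k + k^2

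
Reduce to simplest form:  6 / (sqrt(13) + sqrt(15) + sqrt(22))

Group as (sqrt(13) + sqrt(22)) + sqrt(15); multiply by (sqrt(13) + sqrt(22)) - sqrt(15), then rationalise the remaining surd.

(-sqrt(4290) + 3*sqrt(22) + 10*sqrt(15) + 12*sqrt(13))/62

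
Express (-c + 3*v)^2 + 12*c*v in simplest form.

(c + 3*v)^2

After expansion: c^2 + 6*c*v + 9*v^2 — a perfect-square trinomial.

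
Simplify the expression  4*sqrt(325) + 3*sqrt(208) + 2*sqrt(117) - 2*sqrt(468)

4*sqrt(325) = 20*sqrt(13); 3*sqrt(208) = 12*sqrt(13); 2*sqrt(117) = 6*sqrt(13); 2*sqrt(468) = 12*sqrt(13)
Combine: (20 + 12 + 6 - 12)·sqrt(13) = 26*sqrt(13)

26*sqrt(13)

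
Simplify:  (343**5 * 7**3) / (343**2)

7**12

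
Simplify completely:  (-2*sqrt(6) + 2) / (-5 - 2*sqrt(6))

Multiply numerator and denominator by -5 + 2*sqrt(6).
Denominator becomes 1; numerator becomes -34 + 14*sqrt(6).

-34 + 14*sqrt(6)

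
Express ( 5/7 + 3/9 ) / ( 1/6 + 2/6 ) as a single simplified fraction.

Numerator: 5/7 + 3/9 = 22/21
Denominator: 1/6 + 2/6 = 1/2
Divide: (22/21) · (2) = 44/21

44/21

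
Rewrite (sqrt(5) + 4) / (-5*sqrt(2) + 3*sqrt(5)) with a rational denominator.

Multiply numerator and denominator by 3*sqrt(5) + 5*sqrt(2).
Denominator becomes -5; numerator becomes 15 + 5*sqrt(10) + 12*sqrt(5) + 20*sqrt(2).

(-20*sqrt(2) - 12*sqrt(5) - 5*sqrt(10) - 15)/5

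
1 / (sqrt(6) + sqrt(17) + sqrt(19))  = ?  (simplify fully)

Group as (sqrt(17) + sqrt(19)) + sqrt(6); multiply by (sqrt(17) + sqrt(19)) - sqrt(6), then rationalise the remaining surd.

(-sqrt(1938) + 2*sqrt(19) + 4*sqrt(17) + 15*sqrt(6))/196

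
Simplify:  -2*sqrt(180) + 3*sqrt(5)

-9*sqrt(5)

2*sqrt(180) = 12*sqrt(5); 3*sqrt(5) = 3*sqrt(5)
Combine: (-12 + 3)·sqrt(5) = -9*sqrt(5)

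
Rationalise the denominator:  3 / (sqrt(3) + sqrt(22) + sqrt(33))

Group as (sqrt(3) + sqrt(22)) + sqrt(33); multiply by (sqrt(3) + sqrt(22)) - sqrt(33), then rationalise the remaining surd.

(-99*sqrt(2) - 12*sqrt(33) + 21*sqrt(22) + 78*sqrt(3))/100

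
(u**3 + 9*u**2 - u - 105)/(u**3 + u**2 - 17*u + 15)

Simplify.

(u + 7)/(u - 1)

Factor: u**3 + 9*u**2 - u - 105 = (u + 7)*(u - 3)*(u + 5);  u**3 + u**2 - 17*u + 15 = (u - 1)*(u + 5)*(u - 3)
Cancel the common factors (u - 3), (u + 5).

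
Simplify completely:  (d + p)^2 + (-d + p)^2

Write as f(p,d) + f(p,-d) and expand.

2*d^2 + 2*p^2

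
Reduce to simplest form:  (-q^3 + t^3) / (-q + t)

Factor as (a-b)(a^2+ab+b^2) with a=t, b=q.

q^2 + q*t + t^2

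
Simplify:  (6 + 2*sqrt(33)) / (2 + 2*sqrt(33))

Multiply numerator and denominator by -2*sqrt(33) + 2.
Denominator becomes -128; numerator becomes -120 - 8*sqrt(33).

(sqrt(33) + 15)/16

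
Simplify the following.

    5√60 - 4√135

-2*√15

5√60 = 10*√15; 4√135 = 12*√15
Combine: (10 - 12)·√15 = -2*√15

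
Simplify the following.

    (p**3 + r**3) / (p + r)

p**2 - p*r + r**2

Apply the sum-of-cubes factorisation and cancel (p + r).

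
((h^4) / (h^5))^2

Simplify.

Inside the bracket: (h^-1)
Raise to the power 2: (h^-2)

h^(-2)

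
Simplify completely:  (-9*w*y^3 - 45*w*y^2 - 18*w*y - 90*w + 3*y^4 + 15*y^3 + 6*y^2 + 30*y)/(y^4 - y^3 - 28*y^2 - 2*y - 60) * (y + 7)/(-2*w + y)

Factor: -9*w*y^3 - 45*w*y^2 - 18*w*y - 90*w + 3*y^4 + 15*y^3 + 6*y^2 + 30*y = 3*(y + 5)*(-3*w + y)*(y^2 + 2);  y^4 - y^3 - 28*y^2 - 2*y - 60 = (y - 6)*(y^2 + 2)*(y + 5)
Cancel the common factors (y^2 + 2), (y + 5).

(-9*w*y - 63*w + 3*y^2 + 21*y)/(-2*w*y + 12*w + y^2 - 6*y)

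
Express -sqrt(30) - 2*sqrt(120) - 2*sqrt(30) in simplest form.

-7*sqrt(30)

sqrt(30) = sqrt(30); 2*sqrt(120) = 4*sqrt(30); 2*sqrt(30) = 2*sqrt(30)
Combine: (-1 - 4 - 2)·sqrt(30) = -7*sqrt(30)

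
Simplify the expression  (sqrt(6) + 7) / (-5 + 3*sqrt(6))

Multiply numerator and denominator by -3*sqrt(6) - 5.
Denominator becomes -29; numerator becomes -26*sqrt(6) - 53.

(53 + 26*sqrt(6))/29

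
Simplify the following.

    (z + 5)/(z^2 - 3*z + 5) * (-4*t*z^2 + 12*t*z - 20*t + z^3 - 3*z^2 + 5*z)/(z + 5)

-4*t + z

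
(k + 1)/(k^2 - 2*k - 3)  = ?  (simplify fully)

1/(k - 3)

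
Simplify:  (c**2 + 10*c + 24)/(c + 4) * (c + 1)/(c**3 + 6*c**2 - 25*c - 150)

(c + 1)/(c**2 - 25)

Factor: c**2 + 10*c + 24 = (c + 4)*(c + 6);  c**3 + 6*c**2 - 25*c - 150 = (c + 6)*(c - 5)*(c + 5)
Cancel the common factors (c + 6), (c + 4).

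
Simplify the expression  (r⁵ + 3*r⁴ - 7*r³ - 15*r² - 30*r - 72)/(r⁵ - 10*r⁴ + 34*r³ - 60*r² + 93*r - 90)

(r² + 6*r + 8)/(r² - 7*r + 10)

Factor: r⁵ + 3*r⁴ - 7*r³ - 15*r² - 30*r - 72 = (r - 3)·(r + 2)·(r² + 3)·(r + 4);  r⁵ - 10*r⁴ + 34*r³ - 60*r² + 93*r - 90 = (r - 2)·(r - 5)·(r - 3)·(r² + 3)
Cancel the common factors (r² + 3), (r - 3).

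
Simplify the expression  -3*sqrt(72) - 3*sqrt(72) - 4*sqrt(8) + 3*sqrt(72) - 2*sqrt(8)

-30*sqrt(2)

3*sqrt(72) = 18*sqrt(2); 3*sqrt(72) = 18*sqrt(2); 4*sqrt(8) = 8*sqrt(2); 3*sqrt(72) = 18*sqrt(2); 2*sqrt(8) = 4*sqrt(2)
Combine: (-18 - 18 - 8 + 18 - 4)·sqrt(2) = -30*sqrt(2)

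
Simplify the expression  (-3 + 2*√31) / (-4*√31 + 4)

Multiply numerator and denominator by 4 + 4*√31.
Denominator becomes -480; numerator becomes -4*√31 + 236.

(-59 + √31)/120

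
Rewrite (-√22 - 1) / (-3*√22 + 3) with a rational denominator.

Multiply numerator and denominator by 3 + 3*√22.
Denominator becomes -189; numerator becomes -69 - 6*√22.

(2*√22 + 23)/63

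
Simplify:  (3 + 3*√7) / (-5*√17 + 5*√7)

(-3*√119 - 21 - 3*√17 - 3*√7)/50

Multiply numerator and denominator by 5*√7 + 5*√17.
Denominator becomes -250; numerator becomes 15*√7 + 15*√17 + 105 + 15*√119.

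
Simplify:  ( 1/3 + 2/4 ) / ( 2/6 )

Numerator: 1/3 + 2/4 = 5/6
Denominator: 2/6 = 1/3
Divide: (5/6) · (3) = 5/2

5/2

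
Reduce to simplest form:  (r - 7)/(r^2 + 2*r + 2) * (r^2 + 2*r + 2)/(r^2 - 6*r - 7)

Factor: r^2 - 6*r - 7 = (r - 7)*(r + 1)
Cancel the common factors (r^2 + 2*r + 2), (r - 7).

1/(r + 1)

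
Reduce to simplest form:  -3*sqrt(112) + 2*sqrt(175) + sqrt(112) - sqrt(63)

-sqrt(7)

3*sqrt(112) = 12*sqrt(7); 2*sqrt(175) = 10*sqrt(7); sqrt(112) = 4*sqrt(7); sqrt(63) = 3*sqrt(7)
Combine: (-12 + 10 + 4 - 3)·sqrt(7) = -sqrt(7)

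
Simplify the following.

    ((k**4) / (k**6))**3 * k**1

k**(-5)

Inside the bracket: (k**-2)
Raise to the power 3: (k**-6)
Multiply by k**1: add exponents.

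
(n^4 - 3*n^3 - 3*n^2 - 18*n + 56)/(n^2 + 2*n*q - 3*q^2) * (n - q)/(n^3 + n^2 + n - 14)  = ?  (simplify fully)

(n - 4)/(n + 3*q)

Factor: n^4 - 3*n^3 - 3*n^2 - 18*n + 56 = (n^2 + 3*n + 7)*(n - 4)*(n - 2);  n^2 + 2*n*q - 3*q^2 = (n - q)*(n + 3*q);  n^3 + n^2 + n - 14 = (n - 2)*(n^2 + 3*n + 7)
Cancel the common factors (n^2 + 3*n + 7), (n - q), (n - 2).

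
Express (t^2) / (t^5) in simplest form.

Quotient: (t^-3)

t^(-3)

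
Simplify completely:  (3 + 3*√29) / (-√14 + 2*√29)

(√14 + 2*√29 + √406 + 58)/34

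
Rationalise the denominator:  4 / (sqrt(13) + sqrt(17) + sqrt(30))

Group as (sqrt(13) + sqrt(17)) + sqrt(30); multiply by (sqrt(13) + sqrt(17)) - sqrt(30), then rationalise the remaining surd.

(-2*sqrt(6630) + 26*sqrt(17) + 34*sqrt(13))/221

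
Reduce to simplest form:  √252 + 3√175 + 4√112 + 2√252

49*√7

√252 = 6*√7; 3√175 = 15*√7; 4√112 = 16*√7; 2√252 = 12*√7
Combine: (6 + 15 + 16 + 12)·√7 = 49*√7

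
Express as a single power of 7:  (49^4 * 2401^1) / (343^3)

49^4 = 7^8; 2401^1 = 7^4; 343^3 = 7^9
Combine exponents: 7^3

7^3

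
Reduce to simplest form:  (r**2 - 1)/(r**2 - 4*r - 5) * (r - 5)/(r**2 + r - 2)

Factor: r**2 - 1 = (r + 1)*(r - 1);  r**2 - 4*r - 5 = (r - 5)*(r + 1);  r**2 + r - 2 = (r - 1)*(r + 2)
Cancel the common factors (r - 1), (r + 1), (r - 5).

1/(r + 2)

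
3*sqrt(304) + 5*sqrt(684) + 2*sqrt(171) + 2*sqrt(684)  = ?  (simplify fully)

60*sqrt(19)

3*sqrt(304) = 12*sqrt(19); 5*sqrt(684) = 30*sqrt(19); 2*sqrt(171) = 6*sqrt(19); 2*sqrt(684) = 12*sqrt(19)
Combine: (12 + 30 + 6 + 12)·sqrt(19) = 60*sqrt(19)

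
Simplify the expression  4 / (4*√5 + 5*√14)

Multiply numerator and denominator by -5*√14 + 4*√5.
Denominator becomes -270; numerator becomes -20*√14 + 16*√5.

(-8*√5 + 10*√14)/135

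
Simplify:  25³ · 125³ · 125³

25³ = 5^6; 125³ = 5^9; 125³ = 5^9
Combine exponents: 5^24

5^24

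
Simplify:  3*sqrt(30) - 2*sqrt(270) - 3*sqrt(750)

-18*sqrt(30)

3*sqrt(30) = 3*sqrt(30); 2*sqrt(270) = 6*sqrt(30); 3*sqrt(750) = 15*sqrt(30)
Combine: (3 - 6 - 15)·sqrt(30) = -18*sqrt(30)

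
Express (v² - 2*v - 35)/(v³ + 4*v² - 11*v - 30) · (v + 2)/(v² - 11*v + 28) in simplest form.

Factor: v² - 2*v - 35 = (v + 5)·(v - 7);  v³ + 4*v² - 11*v - 30 = (v + 2)·(v + 5)·(v - 3);  v² - 11*v + 28 = (v - 7)·(v - 4)
Cancel the common factors (v + 2), (v - 7), (v + 5).

1/(v² - 7*v + 12)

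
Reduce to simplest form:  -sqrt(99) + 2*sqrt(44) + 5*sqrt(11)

sqrt(99) = 3*sqrt(11); 2*sqrt(44) = 4*sqrt(11); 5*sqrt(11) = 5*sqrt(11)
Combine: (-3 + 4 + 5)·sqrt(11) = 6*sqrt(11)

6*sqrt(11)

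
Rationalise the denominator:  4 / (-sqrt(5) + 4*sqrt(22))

Multiply numerator and denominator by sqrt(5) + 4*sqrt(22).
Denominator becomes 347; numerator becomes 4*sqrt(5) + 16*sqrt(22).

(4*sqrt(5) + 16*sqrt(22))/347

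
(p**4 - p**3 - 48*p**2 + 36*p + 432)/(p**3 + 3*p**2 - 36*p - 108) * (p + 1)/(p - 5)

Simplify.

Factor: p**4 - p**3 - 48*p**2 + 36*p + 432 = (p - 6)*(p + 6)*(p - 4)*(p + 3);  p**3 + 3*p**2 - 36*p - 108 = (p + 3)*(p + 6)*(p - 6)
Cancel the common factors (p - 6), (p + 3), (p + 6).

(p**2 - 3*p - 4)/(p - 5)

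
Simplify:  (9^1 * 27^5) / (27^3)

9^1 = 3^2; 27^5 = 3^15; 27^3 = 3^9
Combine exponents: 3^8

3^8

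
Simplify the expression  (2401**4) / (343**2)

2401**4 = 7**16; 343**2 = 7**6
Combine exponents: 7**10

7**10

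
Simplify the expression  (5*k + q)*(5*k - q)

25*k**2 - q**2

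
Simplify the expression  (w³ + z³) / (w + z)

w^3 + z^3 = (w + z)(w² - w*z + z²).

w² - w*z + z²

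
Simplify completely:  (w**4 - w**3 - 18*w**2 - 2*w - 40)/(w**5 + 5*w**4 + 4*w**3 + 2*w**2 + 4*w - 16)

Factor: w**4 - w**3 - 18*w**2 - 2*w - 40 = (w - 5)*(w**2 + 2)*(w + 4);  w**5 + 5*w**4 + 4*w**3 + 2*w**2 + 4*w - 16 = (w - 1)*(w + 4)*(w + 2)*(w**2 + 2)
Cancel the common factors (w**2 + 2), (w + 4).

(w - 5)/(w**2 + w - 2)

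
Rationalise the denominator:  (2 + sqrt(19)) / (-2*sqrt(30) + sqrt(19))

(-2*sqrt(570) - 4*sqrt(30) - 19 - 2*sqrt(19))/101

Multiply numerator and denominator by sqrt(19) + 2*sqrt(30).
Denominator becomes -101; numerator becomes 2*sqrt(19) + 19 + 4*sqrt(30) + 2*sqrt(570).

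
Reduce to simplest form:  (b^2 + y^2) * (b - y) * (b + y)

Pair the conjugate factors: (b+y)(b-y) = b^2 - y^2, then repeat with the next factor.

b^4 - y^4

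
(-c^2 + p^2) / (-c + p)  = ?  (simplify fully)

Factor p^2 - c^2 and cancel (-c + p).

c + p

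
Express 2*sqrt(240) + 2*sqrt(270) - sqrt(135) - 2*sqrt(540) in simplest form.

-7*sqrt(15) + 6*sqrt(30)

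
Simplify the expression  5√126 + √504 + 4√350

5√126 = 15*√14; √504 = 6*√14; 4√350 = 20*√14
Combine: (15 + 6 + 20)·√14 = 41*√14

41*√14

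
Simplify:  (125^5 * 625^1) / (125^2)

5^13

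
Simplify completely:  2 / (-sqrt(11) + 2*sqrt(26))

Multiply numerator and denominator by sqrt(11) + 2*sqrt(26).
Denominator becomes 93; numerator becomes 2*sqrt(11) + 4*sqrt(26).

(2*sqrt(11) + 4*sqrt(26))/93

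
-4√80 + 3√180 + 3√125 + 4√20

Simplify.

25*√5

4√80 = 16*√5; 3√180 = 18*√5; 3√125 = 15*√5; 4√20 = 8*√5
Combine: (-16 + 18 + 15 + 8)·√5 = 25*√5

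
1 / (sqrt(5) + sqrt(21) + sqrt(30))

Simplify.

(-15*sqrt(14) - 2*sqrt(30) + 7*sqrt(21) + 23*sqrt(5))/202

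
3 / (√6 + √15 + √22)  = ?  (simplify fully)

(-36*√55 - 3*√22 + 39*√15 + 93*√6)/359

Group as (√15 + √22) + √6; multiply by (√15 + √22) - √6, then rationalise the remaining surd.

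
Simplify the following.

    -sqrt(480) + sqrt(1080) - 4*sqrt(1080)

-22*sqrt(30)

sqrt(480) = 4*sqrt(30); sqrt(1080) = 6*sqrt(30); 4*sqrt(1080) = 24*sqrt(30)
Combine: (-4 + 6 - 24)·sqrt(30) = -22*sqrt(30)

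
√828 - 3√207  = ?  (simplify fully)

√828 = 6*√23; 3√207 = 9*√23
Combine: (6 - 9)·√23 = -3*√23

-3*√23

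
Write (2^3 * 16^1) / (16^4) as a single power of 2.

2^(-9)

2^3 = 2^3; 16^1 = 2^4; 16^4 = 2^16
Combine exponents: 2^(-9)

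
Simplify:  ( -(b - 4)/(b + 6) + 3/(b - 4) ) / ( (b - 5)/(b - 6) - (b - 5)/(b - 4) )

Numerator: -(b - 4)/(b + 6) + 3/(b - 4) = (-b² + 11*b + 2)/(b² + 2*b - 24)
Denominator: (b - 5)/(b - 6) - (b - 5)/(b - 4) = (2*b - 10)/(b² - 10*b + 24)
Divide: ((-b² + 11*b + 2)/(b² + 2*b - 24)) · ((b² - 10*b + 24)/(2*b - 10)) = (-b³ + 17*b² - 64*b - 12)/(2*b² + 2*b - 60)

(-b³ + 17*b² - 64*b - 12)/(2*b² + 2*b - 60)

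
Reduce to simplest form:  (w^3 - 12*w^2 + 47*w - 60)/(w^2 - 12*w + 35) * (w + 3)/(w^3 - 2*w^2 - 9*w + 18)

Factor: w^3 - 12*w^2 + 47*w - 60 = (w - 3)*(w - 4)*(w - 5);  w^2 - 12*w + 35 = (w - 5)*(w - 7);  w^3 - 2*w^2 - 9*w + 18 = (w + 3)*(w - 2)*(w - 3)
Cancel the common factors (w - 5), (w + 3), (w - 3).

(w - 4)/(w^2 - 9*w + 14)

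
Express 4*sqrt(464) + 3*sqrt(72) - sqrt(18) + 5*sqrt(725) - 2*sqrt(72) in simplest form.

4*sqrt(464) = 16*sqrt(29); 3*sqrt(72) = 18*sqrt(2); sqrt(18) = 3*sqrt(2); 5*sqrt(725) = 25*sqrt(29); 2*sqrt(72) = 12*sqrt(2)

3*sqrt(2) + 41*sqrt(29)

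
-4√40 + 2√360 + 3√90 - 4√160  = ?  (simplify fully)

4√40 = 8*√10; 2√360 = 12*√10; 3√90 = 9*√10; 4√160 = 16*√10
Combine: (-8 + 12 + 9 - 16)·√10 = -3*√10

-3*√10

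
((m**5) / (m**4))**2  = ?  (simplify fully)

Inside the bracket: m**1
Raise to the power 2: m**2

m**2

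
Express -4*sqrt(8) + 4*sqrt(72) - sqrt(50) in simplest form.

11*sqrt(2)

4*sqrt(8) = 8*sqrt(2); 4*sqrt(72) = 24*sqrt(2); sqrt(50) = 5*sqrt(2)
Combine: (-8 + 24 - 5)·sqrt(2) = 11*sqrt(2)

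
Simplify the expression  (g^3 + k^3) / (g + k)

Apply the sum-of-cubes factorisation and cancel (g + k).

g^2 - g*k + k^2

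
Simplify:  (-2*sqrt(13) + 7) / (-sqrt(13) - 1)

Multiply numerator and denominator by -1 + sqrt(13).
Denominator becomes -12; numerator becomes -33 + 9*sqrt(13).

(-3*sqrt(13) + 11)/4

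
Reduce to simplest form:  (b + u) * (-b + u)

-b^2 + u^2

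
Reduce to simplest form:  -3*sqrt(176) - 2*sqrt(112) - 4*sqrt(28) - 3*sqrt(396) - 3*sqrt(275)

-45*sqrt(11) - 16*sqrt(7)

3*sqrt(176) = 12*sqrt(11); 2*sqrt(112) = 8*sqrt(7); 4*sqrt(28) = 8*sqrt(7); 3*sqrt(396) = 18*sqrt(11); 3*sqrt(275) = 15*sqrt(11)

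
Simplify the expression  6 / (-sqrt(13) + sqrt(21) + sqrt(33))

(-246*sqrt(13) + 6*sqrt(33) + 150*sqrt(21) + 36*sqrt(1001))/1091

Group as (sqrt(21) + sqrt(33)) - sqrt(13); multiply by (sqrt(21) + sqrt(33)) + sqrt(13), then rationalise the remaining surd.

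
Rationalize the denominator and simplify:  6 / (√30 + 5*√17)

(-6*√30 + 30*√17)/395

Multiply numerator and denominator by -5*√17 + √30.
Denominator becomes -395; numerator becomes -30*√17 + 6*√30.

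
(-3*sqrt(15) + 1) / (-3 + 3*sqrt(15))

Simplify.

Multiply numerator and denominator by -3*sqrt(15) - 3.
Denominator becomes -126; numerator becomes 6*sqrt(15) + 132.

(-22 - sqrt(15))/21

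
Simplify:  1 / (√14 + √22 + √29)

(-4*√2233 + 7*√29 + 21*√22 + 37*√14)/1183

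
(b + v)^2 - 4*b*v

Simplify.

Expand the square and combine the 4*b*v term.

(b - v)^2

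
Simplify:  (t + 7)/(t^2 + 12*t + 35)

1/(t + 5)

Factor: t^2 + 12*t + 35 = (t + 7)*(t + 5)
Cancel the common factor (t + 7).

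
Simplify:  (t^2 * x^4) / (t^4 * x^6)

Quotient: (t^-2) * (x^-2)

1/(t^2*x^2)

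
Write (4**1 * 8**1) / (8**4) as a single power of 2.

4**1 = 2**2; 8**1 = 2**3; 8**4 = 2**12
Combine exponents: 2**(-7)

2**(-7)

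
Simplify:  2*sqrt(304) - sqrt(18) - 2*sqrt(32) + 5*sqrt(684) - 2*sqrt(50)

2*sqrt(304) = 8*sqrt(19); sqrt(18) = 3*sqrt(2); 2*sqrt(32) = 8*sqrt(2); 5*sqrt(684) = 30*sqrt(19); 2*sqrt(50) = 10*sqrt(2)

-21*sqrt(2) + 38*sqrt(19)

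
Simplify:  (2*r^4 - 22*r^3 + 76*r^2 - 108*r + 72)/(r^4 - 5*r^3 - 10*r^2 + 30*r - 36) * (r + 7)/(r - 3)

(2*r + 14)/(r + 3)

Factor: 2*r^4 - 22*r^3 + 76*r^2 - 108*r + 72 = 2*(r - 6)*(r - 3)*(r^2 - 2*r + 2);  r^4 - 5*r^3 - 10*r^2 + 30*r - 36 = (r + 3)*(r - 6)*(r^2 - 2*r + 2)
Cancel the common factors (r^2 - 2*r + 2), (r - 3), (r - 6).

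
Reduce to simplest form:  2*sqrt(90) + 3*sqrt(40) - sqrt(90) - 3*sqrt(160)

2*sqrt(90) = 6*sqrt(10); 3*sqrt(40) = 6*sqrt(10); sqrt(90) = 3*sqrt(10); 3*sqrt(160) = 12*sqrt(10)
Combine: (6 + 6 - 3 - 12)·sqrt(10) = -3*sqrt(10)

-3*sqrt(10)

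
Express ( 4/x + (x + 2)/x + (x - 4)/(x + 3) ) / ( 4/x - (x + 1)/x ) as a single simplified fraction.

(-2*x**2 - 5*x - 18)/(x**2 - 9)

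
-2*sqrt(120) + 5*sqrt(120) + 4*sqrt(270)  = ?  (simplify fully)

2*sqrt(120) = 4*sqrt(30); 5*sqrt(120) = 10*sqrt(30); 4*sqrt(270) = 12*sqrt(30)
Combine: (-4 + 10 + 12)·sqrt(30) = 18*sqrt(30)

18*sqrt(30)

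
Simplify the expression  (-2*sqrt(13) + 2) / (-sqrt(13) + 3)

sqrt(13) + 5

Multiply numerator and denominator by 3 + sqrt(13).
Denominator becomes -4; numerator becomes -20 - 4*sqrt(13).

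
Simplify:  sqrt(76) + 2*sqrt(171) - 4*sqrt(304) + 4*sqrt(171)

4*sqrt(19)

sqrt(76) = 2*sqrt(19); 2*sqrt(171) = 6*sqrt(19); 4*sqrt(304) = 16*sqrt(19); 4*sqrt(171) = 12*sqrt(19)
Combine: (2 + 6 - 16 + 12)·sqrt(19) = 4*sqrt(19)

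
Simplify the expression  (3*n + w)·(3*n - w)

9*n² - w²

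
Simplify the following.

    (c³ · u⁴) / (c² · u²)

c*u²

Quotient: c¹ · u²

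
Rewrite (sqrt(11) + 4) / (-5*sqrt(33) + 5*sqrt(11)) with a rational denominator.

(-4*sqrt(33) - 11*sqrt(3) - 4*sqrt(11) - 11)/110

Multiply numerator and denominator by 5*sqrt(11) + 5*sqrt(33).
Denominator becomes -550; numerator becomes 55 + 20*sqrt(11) + 55*sqrt(3) + 20*sqrt(33).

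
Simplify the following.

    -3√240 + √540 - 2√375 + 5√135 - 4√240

-17*√15

3√240 = 12*√15; √540 = 6*√15; 2√375 = 10*√15; 5√135 = 15*√15; 4√240 = 16*√15
Combine: (-12 + 6 - 10 + 15 - 16)·√15 = -17*√15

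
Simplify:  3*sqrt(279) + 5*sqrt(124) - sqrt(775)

14*sqrt(31)

3*sqrt(279) = 9*sqrt(31); 5*sqrt(124) = 10*sqrt(31); sqrt(775) = 5*sqrt(31)
Combine: (9 + 10 - 5)·sqrt(31) = 14*sqrt(31)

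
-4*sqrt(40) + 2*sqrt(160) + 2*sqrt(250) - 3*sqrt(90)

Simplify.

sqrt(10)

4*sqrt(40) = 8*sqrt(10); 2*sqrt(160) = 8*sqrt(10); 2*sqrt(250) = 10*sqrt(10); 3*sqrt(90) = 9*sqrt(10)
Combine: (-8 + 8 + 10 - 9)·sqrt(10) = sqrt(10)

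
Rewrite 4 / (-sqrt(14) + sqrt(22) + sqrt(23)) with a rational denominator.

(-124*sqrt(14) + 52*sqrt(23) + 60*sqrt(22) + 16*sqrt(1771))/1063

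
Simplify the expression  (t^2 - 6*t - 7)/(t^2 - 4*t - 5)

(t - 7)/(t - 5)

Factor: t^2 - 6*t - 7 = (t - 7)*(t + 1);  t^2 - 4*t - 5 = (t - 5)*(t + 1)
Cancel the common factor (t + 1).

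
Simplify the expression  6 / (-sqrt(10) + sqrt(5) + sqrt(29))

-36*sqrt(10) - 21*sqrt(29) + 51*sqrt(5) + 15*sqrt(58)

Group as (sqrt(5) + sqrt(29)) - sqrt(10); multiply by (sqrt(5) + sqrt(29)) + sqrt(10), then rationalise the remaining surd.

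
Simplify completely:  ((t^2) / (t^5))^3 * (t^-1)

t^(-10)

Inside the bracket: (t^-3)
Raise to the power 3: (t^-9)
Multiply by (t^-1): add exponents.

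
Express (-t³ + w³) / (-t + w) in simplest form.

t² + t*w + w²

w^3 - t^3 = (-t + w)(t² + t*w + w²).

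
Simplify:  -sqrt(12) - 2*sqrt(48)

-10*sqrt(3)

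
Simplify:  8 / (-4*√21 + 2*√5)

Multiply numerator and denominator by 2*√5 + 4*√21.
Denominator becomes -316; numerator becomes 16*√5 + 32*√21.

(-8*√21 - 4*√5)/79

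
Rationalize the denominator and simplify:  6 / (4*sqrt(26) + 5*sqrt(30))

(-12*sqrt(26) + 15*sqrt(30))/167

Multiply numerator and denominator by -4*sqrt(26) + 5*sqrt(30).
Denominator becomes 334; numerator becomes -24*sqrt(26) + 30*sqrt(30).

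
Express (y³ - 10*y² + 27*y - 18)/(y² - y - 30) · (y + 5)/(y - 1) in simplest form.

Factor: y³ - 10*y² + 27*y - 18 = (y - 3)·(y - 1)·(y - 6);  y² - y - 30 = (y + 5)·(y - 6)
Cancel the common factors (y + 5), (y - 6), (y - 1).

y - 3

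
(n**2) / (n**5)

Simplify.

Quotient: (n**-3)

n**(-3)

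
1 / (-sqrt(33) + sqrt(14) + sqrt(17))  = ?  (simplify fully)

Group as (sqrt(14) + sqrt(17)) - sqrt(33); multiply by (sqrt(14) + sqrt(17)) + sqrt(33), then rationalise the remaining surd.

(sqrt(33) + 15*sqrt(17) + 18*sqrt(14) + sqrt(7854))/474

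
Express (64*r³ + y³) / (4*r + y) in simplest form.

16*r² - 4*r*y + y²

Factor as (a+b)(a^2-ab+b^2) with a=y, b=(4*r).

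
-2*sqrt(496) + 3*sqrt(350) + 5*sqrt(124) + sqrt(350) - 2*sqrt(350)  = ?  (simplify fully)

2*sqrt(496) = 8*sqrt(31); 3*sqrt(350) = 15*sqrt(14); 5*sqrt(124) = 10*sqrt(31); sqrt(350) = 5*sqrt(14); 2*sqrt(350) = 10*sqrt(14)

2*sqrt(31) + 10*sqrt(14)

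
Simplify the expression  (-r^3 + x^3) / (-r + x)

Factor as (a-b)(a^2+ab+b^2) with a=x, b=r.

r^2 + r*x + x^2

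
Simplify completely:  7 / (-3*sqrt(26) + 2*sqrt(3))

Multiply numerator and denominator by 2*sqrt(3) + 3*sqrt(26).
Denominator becomes -222; numerator becomes 14*sqrt(3) + 21*sqrt(26).

(-21*sqrt(26) - 14*sqrt(3))/222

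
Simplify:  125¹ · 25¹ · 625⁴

5^21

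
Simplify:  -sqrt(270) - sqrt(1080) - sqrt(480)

sqrt(270) = 3*sqrt(30); sqrt(1080) = 6*sqrt(30); sqrt(480) = 4*sqrt(30)
Combine: (-3 - 6 - 4)·sqrt(30) = -13*sqrt(30)

-13*sqrt(30)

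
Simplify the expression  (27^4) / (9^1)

3^10

27^4 = 3^12; 9^1 = 3^2
Combine exponents: 3^10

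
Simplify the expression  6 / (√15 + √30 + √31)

Group as (√15 + √30) + √31; multiply by (√15 + √30) - √31, then rationalise the remaining surd.

(-45*√62 + 21*√31 + 24*√30 + 69*√15)/401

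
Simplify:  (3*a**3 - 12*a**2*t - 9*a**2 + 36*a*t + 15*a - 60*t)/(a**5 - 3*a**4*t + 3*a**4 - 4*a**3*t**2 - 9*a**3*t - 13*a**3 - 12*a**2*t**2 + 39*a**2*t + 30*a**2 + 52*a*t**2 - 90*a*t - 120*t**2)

3/(a**2 + a*t + 6*a + 6*t)

Factor: 3*a**3 - 12*a**2*t - 9*a**2 + 36*a*t + 15*a - 60*t = 3*(a**2 - 3*a + 5)*(a - 4*t);  a**5 - 3*a**4*t + 3*a**4 - 4*a**3*t**2 - 9*a**3*t - 13*a**3 - 12*a**2*t**2 + 39*a**2*t + 30*a**2 + 52*a*t**2 - 90*a*t - 120*t**2 = (a - 4*t)*(a + 6)*(a + t)*(a**2 - 3*a + 5)
Cancel the common factors (a**2 - 3*a + 5), (a - 4*t).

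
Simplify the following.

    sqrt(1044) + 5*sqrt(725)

sqrt(1044) = 6*sqrt(29); 5*sqrt(725) = 25*sqrt(29)
Combine: (6 + 25)·sqrt(29) = 31*sqrt(29)

31*sqrt(29)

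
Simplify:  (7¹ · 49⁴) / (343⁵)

7^(-6)

7¹ = 7^1; 49⁴ = 7^8; 343⁵ = 7^15
Combine exponents: 7^(-6)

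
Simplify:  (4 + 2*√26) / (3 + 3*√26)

(2*√26 + 48)/75

Multiply numerator and denominator by -3*√26 + 3.
Denominator becomes -225; numerator becomes -144 - 6*√26.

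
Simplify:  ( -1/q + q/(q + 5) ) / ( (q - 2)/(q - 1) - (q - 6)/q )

(q³ - 2*q² - 4*q + 5)/(5*q² + 19*q - 30)

Numerator: -1/q + q/(q + 5) = (q² - q - 5)/(q² + 5*q)
Denominator: (q - 2)/(q - 1) - (q - 6)/q = (5*q - 6)/(q² - q)
Divide: ((q² - q - 5)/(q² + 5*q)) · ((q² - q)/(5*q - 6)) = (q³ - 2*q² - 4*q + 5)/(5*q² + 19*q - 30)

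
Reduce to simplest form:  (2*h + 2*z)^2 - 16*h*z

4*(h - z)^2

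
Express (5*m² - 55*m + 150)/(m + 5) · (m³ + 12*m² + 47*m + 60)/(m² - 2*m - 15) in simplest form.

5*m² - 10*m - 120

Factor: 5*m² - 55*m + 150 = 5·(m - 6)·(m - 5);  m³ + 12*m² + 47*m + 60 = (m + 3)·(m + 4)·(m + 5);  m² - 2*m - 15 = (m + 3)·(m - 5)
Cancel the common factors (m + 3), (m - 5), (m + 5).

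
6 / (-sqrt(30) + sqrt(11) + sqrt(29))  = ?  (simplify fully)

(-5*sqrt(30) + 6*sqrt(29) + 24*sqrt(11) + sqrt(9570))/98

Group as (sqrt(11) + sqrt(29)) - sqrt(30); multiply by (sqrt(11) + sqrt(29)) + sqrt(30), then rationalise the remaining surd.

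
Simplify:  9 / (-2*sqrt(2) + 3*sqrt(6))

(18*sqrt(2) + 27*sqrt(6))/46

Multiply numerator and denominator by 2*sqrt(2) + 3*sqrt(6).
Denominator becomes 46; numerator becomes 18*sqrt(2) + 27*sqrt(6).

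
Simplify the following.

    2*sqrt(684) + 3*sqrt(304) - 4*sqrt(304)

2*sqrt(684) = 12*sqrt(19); 3*sqrt(304) = 12*sqrt(19); 4*sqrt(304) = 16*sqrt(19)
Combine: (12 + 12 - 16)·sqrt(19) = 8*sqrt(19)

8*sqrt(19)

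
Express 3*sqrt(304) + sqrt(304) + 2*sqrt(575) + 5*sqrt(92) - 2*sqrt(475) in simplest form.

6*sqrt(19) + 20*sqrt(23)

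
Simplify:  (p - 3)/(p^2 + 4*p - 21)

1/(p + 7)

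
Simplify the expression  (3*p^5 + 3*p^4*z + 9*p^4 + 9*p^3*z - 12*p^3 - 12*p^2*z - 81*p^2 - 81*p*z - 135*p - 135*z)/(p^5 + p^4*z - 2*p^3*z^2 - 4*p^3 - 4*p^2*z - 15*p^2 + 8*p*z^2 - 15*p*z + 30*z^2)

(-3*p^2 - 3*p*z - 9*p - 9*z)/(-p^2 - p*z + 2*z^2)

Factor: 3*p^5 + 3*p^4*z + 9*p^4 + 9*p^3*z - 12*p^3 - 12*p^2*z - 81*p^2 - 81*p*z - 135*p - 135*z = 3*(p - 3)*(p + z)*(p + 3)*(p^2 + 3*p + 5);  p^5 + p^4*z - 2*p^3*z^2 - 4*p^3 - 4*p^2*z - 15*p^2 + 8*p*z^2 - 15*p*z + 30*z^2 = (p - z)*(p + 2*z)*(p - 3)*(p^2 + 3*p + 5)
Cancel the common factors (p^2 + 3*p + 5), (p - 3).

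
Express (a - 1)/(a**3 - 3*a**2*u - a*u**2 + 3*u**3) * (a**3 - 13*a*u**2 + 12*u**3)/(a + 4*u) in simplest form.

(a - 1)/(a + u)

Factor: a**3 - 3*a**2*u - a*u**2 + 3*u**3 = (a - 3*u)*(a - u)*(a + u);  a**3 - 13*a*u**2 + 12*u**3 = (a + 4*u)*(a - 3*u)*(a - u)
Cancel the common factors (a - u), (a - 3*u), (a + 4*u).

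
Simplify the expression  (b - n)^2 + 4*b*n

(b + n)^2

After expansion: b^2 + 2*b*n + n^2 — a perfect-square trinomial.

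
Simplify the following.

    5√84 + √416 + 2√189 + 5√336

4*√26 + 36*√21

5√84 = 10*√21; √416 = 4*√26; 2√189 = 6*√21; 5√336 = 20*√21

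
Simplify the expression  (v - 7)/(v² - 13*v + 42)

Factor: v² - 13*v + 42 = (v - 7)·(v - 6)
Cancel the common factor (v - 7).

1/(v - 6)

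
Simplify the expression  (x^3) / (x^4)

Quotient: (x^-1)

1/x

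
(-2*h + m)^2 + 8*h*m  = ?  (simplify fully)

After expansion: 4*h^2 + 4*h*m + m^2 — a perfect-square trinomial.

(2*h + m)^2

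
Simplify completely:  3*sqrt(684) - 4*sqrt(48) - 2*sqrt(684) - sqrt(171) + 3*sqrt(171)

-16*sqrt(3) + 12*sqrt(19)

3*sqrt(684) = 18*sqrt(19); 4*sqrt(48) = 16*sqrt(3); 2*sqrt(684) = 12*sqrt(19); sqrt(171) = 3*sqrt(19); 3*sqrt(171) = 9*sqrt(19)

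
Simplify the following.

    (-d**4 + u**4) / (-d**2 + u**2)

d**2 + u**2

-d**4 + u**4 factors as (-d + u)*(d + u)*(d**2 + u**2).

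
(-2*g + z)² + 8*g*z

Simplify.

(2*g + z)²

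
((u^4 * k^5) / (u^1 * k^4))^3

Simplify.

k^3*u^9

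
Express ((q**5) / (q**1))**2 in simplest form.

q**8

Inside the bracket: q**4
Raise to the power 2: q**8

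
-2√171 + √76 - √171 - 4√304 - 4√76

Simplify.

2√171 = 6*√19; √76 = 2*√19; √171 = 3*√19; 4√304 = 16*√19; 4√76 = 8*√19
Combine: (-6 + 2 - 3 - 16 - 8)·√19 = -31*√19

-31*√19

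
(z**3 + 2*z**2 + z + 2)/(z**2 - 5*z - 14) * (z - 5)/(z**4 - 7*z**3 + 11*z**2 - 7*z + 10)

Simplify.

Factor: z**3 + 2*z**2 + z + 2 = (z**2 + 1)*(z + 2);  z**2 - 5*z - 14 = (z + 2)*(z - 7);  z**4 - 7*z**3 + 11*z**2 - 7*z + 10 = (z - 2)*(z - 5)*(z**2 + 1)
Cancel the common factors (z**2 + 1), (z + 2), (z - 5).

1/(z**2 - 9*z + 14)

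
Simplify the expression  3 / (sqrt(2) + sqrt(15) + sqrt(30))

Group as (sqrt(15) + sqrt(30)) + sqrt(2); multiply by (sqrt(15) + sqrt(30)) - sqrt(2), then rationalise the remaining surd.

(-51*sqrt(15) - 129*sqrt(2) + 180 + 39*sqrt(30))/49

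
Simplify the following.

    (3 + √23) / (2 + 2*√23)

(√23 + 10)/22

Multiply numerator and denominator by -2*√23 + 2.
Denominator becomes -88; numerator becomes -40 - 4*√23.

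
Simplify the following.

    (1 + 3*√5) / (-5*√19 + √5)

(-15*√95 - 5*√19 - 15 - √5)/470

Multiply numerator and denominator by √5 + 5*√19.
Denominator becomes -470; numerator becomes √5 + 15 + 5*√19 + 15*√95.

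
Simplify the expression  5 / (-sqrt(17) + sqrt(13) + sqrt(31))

Group as (sqrt(13) + sqrt(31)) - sqrt(17); multiply by (sqrt(13) + sqrt(31)) + sqrt(17), then rationalise the remaining surd.

(-135*sqrt(17) - 5*sqrt(31) + 175*sqrt(13) + 10*sqrt(6851))/883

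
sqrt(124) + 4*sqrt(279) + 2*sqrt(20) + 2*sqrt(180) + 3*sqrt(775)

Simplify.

16*sqrt(5) + 29*sqrt(31)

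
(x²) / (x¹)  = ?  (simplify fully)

Quotient: x¹

x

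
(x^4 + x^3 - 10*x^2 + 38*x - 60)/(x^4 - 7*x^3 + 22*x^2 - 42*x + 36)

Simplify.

Factor: x^4 + x^3 - 10*x^2 + 38*x - 60 = (x + 5)*(x - 2)*(x^2 - 2*x + 6);  x^4 - 7*x^3 + 22*x^2 - 42*x + 36 = (x - 2)*(x^2 - 2*x + 6)*(x - 3)
Cancel the common factors (x^2 - 2*x + 6), (x - 2).

(x + 5)/(x - 3)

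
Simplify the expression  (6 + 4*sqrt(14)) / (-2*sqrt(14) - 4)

(-22 + sqrt(14))/10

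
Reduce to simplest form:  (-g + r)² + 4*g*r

After expansion: g² + 2*g*r + r² — a perfect-square trinomial.

(g + r)²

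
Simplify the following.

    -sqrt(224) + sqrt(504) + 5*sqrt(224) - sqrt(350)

sqrt(224) = 4*sqrt(14); sqrt(504) = 6*sqrt(14); 5*sqrt(224) = 20*sqrt(14); sqrt(350) = 5*sqrt(14)
Combine: (-4 + 6 + 20 - 5)·sqrt(14) = 17*sqrt(14)

17*sqrt(14)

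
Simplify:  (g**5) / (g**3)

Quotient: g**2

g**2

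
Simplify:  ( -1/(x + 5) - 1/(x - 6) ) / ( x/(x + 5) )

(-2*x + 1)/(x^2 - 6*x)

Numerator: -1/(x + 5) - 1/(x - 6) = (-2*x + 1)/(x^2 - x - 30)
Denominator: x/(x + 5) = x/(x + 5)
Divide: ((-2*x + 1)/(x^2 - x - 30)) · ((x + 5)/x) = (-2*x + 1)/(x^2 - 6*x)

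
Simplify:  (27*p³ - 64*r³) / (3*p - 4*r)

Apply the difference-of-cubes factorisation and cancel (3*p - 4*r).

9*p² + 12*p*r + 16*r²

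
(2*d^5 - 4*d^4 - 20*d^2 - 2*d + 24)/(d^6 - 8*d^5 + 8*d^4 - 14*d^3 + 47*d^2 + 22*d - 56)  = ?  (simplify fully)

Factor: 2*d^5 - 4*d^4 - 20*d^2 - 2*d + 24 = 2*(d - 1)*(d^2 + d + 4)*(d + 1)*(d - 3);  d^6 - 8*d^5 + 8*d^4 - 14*d^3 + 47*d^2 + 22*d - 56 = (d - 1)*(d - 7)*(d^2 + d + 4)*(d - 2)*(d + 1)
Cancel the common factors (d^2 + d + 4), (d + 1), (d - 1).

(2*d - 6)/(d^2 - 9*d + 14)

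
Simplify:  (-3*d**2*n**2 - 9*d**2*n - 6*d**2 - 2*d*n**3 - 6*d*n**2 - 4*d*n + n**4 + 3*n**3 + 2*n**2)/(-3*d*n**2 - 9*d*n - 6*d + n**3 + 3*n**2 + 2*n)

d + n

Factor: -3*d**2*n**2 - 9*d**2*n - 6*d**2 - 2*d*n**3 - 6*d*n**2 - 4*d*n + n**4 + 3*n**3 + 2*n**2 = (-3*d + n)*(d + n)*(n + 2)*(n + 1);  -3*d*n**2 - 9*d*n - 6*d + n**3 + 3*n**2 + 2*n = (-3*d + n)*(n + 1)*(n + 2)
Cancel the common factors (-3*d + n), (n + 1), (n + 2).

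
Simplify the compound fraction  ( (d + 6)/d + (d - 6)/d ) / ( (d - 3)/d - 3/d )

Numerator: (d + 6)/d + (d - 6)/d = 2
Denominator: (d - 3)/d - 3/d = (d - 6)/d
Divide: (2) · (d/(d - 6)) = 2*d/(d - 6)

2*d/(d - 6)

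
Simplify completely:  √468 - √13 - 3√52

√468 = 6*√13; √13 = √13; 3√52 = 6*√13
Combine: (6 - 1 - 6)·√13 = -√13

-√13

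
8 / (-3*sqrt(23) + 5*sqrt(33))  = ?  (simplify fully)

(12*sqrt(23) + 20*sqrt(33))/309

Multiply numerator and denominator by 3*sqrt(23) + 5*sqrt(33).
Denominator becomes 618; numerator becomes 24*sqrt(23) + 40*sqrt(33).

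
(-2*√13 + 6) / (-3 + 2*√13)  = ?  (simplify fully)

(-34 + 6*√13)/43

Multiply numerator and denominator by -2*√13 - 3.
Denominator becomes -43; numerator becomes -6*√13 + 34.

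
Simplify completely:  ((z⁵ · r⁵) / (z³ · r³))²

Inside the bracket: z² · r²
Raise to the power 2: z⁴ · r⁴

r⁴*z⁴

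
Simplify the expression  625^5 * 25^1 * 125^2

625^5 = 5^20; 25^1 = 5^2; 125^2 = 5^6
Combine exponents: 5^28

5^28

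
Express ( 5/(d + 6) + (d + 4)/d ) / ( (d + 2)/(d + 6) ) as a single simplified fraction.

Numerator: 5/(d + 6) + (d + 4)/d = (d^2 + 15*d + 24)/(d^2 + 6*d)
Denominator: (d + 2)/(d + 6) = (d + 2)/(d + 6)
Divide: ((d^2 + 15*d + 24)/(d^2 + 6*d)) · ((d + 6)/(d + 2)) = (d^2 + 15*d + 24)/(d^2 + 2*d)

(d^2 + 15*d + 24)/(d^2 + 2*d)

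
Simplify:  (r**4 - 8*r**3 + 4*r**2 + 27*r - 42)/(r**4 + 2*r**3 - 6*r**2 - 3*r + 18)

(r - 7)/(r + 3)

Factor: r**4 - 8*r**3 + 4*r**2 + 27*r - 42 = (r**2 - 3*r + 3)*(r + 2)*(r - 7);  r**4 + 2*r**3 - 6*r**2 - 3*r + 18 = (r + 3)*(r**2 - 3*r + 3)*(r + 2)
Cancel the common factors (r**2 - 3*r + 3), (r + 2).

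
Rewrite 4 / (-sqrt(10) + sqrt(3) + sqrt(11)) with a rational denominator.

(-4*sqrt(10) + 2*sqrt(11) + 18*sqrt(3) + 2*sqrt(330))/29

Group as (sqrt(3) + sqrt(11)) - sqrt(10); multiply by (sqrt(3) + sqrt(11)) + sqrt(10), then rationalise the remaining surd.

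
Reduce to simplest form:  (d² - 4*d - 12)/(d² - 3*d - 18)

(d + 2)/(d + 3)

Factor: d² - 4*d - 12 = (d + 2)·(d - 6);  d² - 3*d - 18 = (d - 6)·(d + 3)
Cancel the common factor (d - 6).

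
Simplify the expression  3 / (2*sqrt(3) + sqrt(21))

(-2*sqrt(3) + sqrt(21))/3

Multiply numerator and denominator by -2*sqrt(3) + sqrt(21).
Denominator becomes 9; numerator becomes -6*sqrt(3) + 3*sqrt(21).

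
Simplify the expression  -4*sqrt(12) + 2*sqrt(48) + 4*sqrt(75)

20*sqrt(3)

4*sqrt(12) = 8*sqrt(3); 2*sqrt(48) = 8*sqrt(3); 4*sqrt(75) = 20*sqrt(3)
Combine: (-8 + 8 + 20)·sqrt(3) = 20*sqrt(3)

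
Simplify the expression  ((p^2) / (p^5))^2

Inside the bracket: (p^-3)
Raise to the power 2: (p^-6)

p^(-6)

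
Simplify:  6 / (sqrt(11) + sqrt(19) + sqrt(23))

(-12*sqrt(4807) + 42*sqrt(23) + 90*sqrt(19) + 186*sqrt(11))/787

Group as (sqrt(11) + sqrt(19)) + sqrt(23); multiply by (sqrt(11) + sqrt(19)) - sqrt(23), then rationalise the remaining surd.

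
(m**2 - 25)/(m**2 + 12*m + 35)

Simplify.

(m - 5)/(m + 7)

Factor: m**2 - 25 = (m + 5)*(m - 5);  m**2 + 12*m + 35 = (m + 5)*(m + 7)
Cancel the common factor (m + 5).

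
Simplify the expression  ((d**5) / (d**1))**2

d**8

Inside the bracket: d**4
Raise to the power 2: d**8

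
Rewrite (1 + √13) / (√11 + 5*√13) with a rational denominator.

(-√143 - √11 + 5*√13 + 65)/314

Multiply numerator and denominator by -√11 + 5*√13.
Denominator becomes 314; numerator becomes -√143 - √11 + 5*√13 + 65.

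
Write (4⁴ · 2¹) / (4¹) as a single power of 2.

2^7

4⁴ = 2^8; 2¹ = 2^1; 4¹ = 2^2
Combine exponents: 2^7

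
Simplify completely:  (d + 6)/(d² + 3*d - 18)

1/(d - 3)

Factor: d² + 3*d - 18 = (d - 3)·(d + 6)
Cancel the common factor (d + 6).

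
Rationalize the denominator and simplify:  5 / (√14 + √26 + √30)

Group as (√14 + √30) + √26; multiply by (√14 + √30) - √26, then rationalise the remaining surd.

(-10*√2730 + 25*√30 + 45*√26 + 105*√14)/678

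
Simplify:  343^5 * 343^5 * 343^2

343^5 = 7^15; 343^5 = 7^15; 343^2 = 7^6
Combine exponents: 7^36

7^36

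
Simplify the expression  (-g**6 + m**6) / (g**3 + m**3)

-g**3 + m**3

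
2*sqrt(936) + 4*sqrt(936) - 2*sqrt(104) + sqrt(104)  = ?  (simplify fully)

34*sqrt(26)

2*sqrt(936) = 12*sqrt(26); 4*sqrt(936) = 24*sqrt(26); 2*sqrt(104) = 4*sqrt(26); sqrt(104) = 2*sqrt(26)
Combine: (12 + 24 - 4 + 2)·sqrt(26) = 34*sqrt(26)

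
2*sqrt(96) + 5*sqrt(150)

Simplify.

33*sqrt(6)

2*sqrt(96) = 8*sqrt(6); 5*sqrt(150) = 25*sqrt(6)
Combine: (8 + 25)·sqrt(6) = 33*sqrt(6)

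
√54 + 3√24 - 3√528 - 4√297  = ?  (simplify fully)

-24*√33 + 9*√6

√54 = 3*√6; 3√24 = 6*√6; 3√528 = 12*√33; 4√297 = 12*√33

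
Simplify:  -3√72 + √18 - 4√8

-23*√2

3√72 = 18*√2; √18 = 3*√2; 4√8 = 8*√2
Combine: (-18 + 3 - 8)·√2 = -23*√2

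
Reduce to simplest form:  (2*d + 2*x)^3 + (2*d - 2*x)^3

16*d*(d^2 + 3*x^2)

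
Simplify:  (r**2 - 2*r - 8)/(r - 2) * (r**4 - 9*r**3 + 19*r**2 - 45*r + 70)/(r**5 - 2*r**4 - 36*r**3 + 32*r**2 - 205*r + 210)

Factor: r**2 - 2*r - 8 = (r - 4)*(r + 2);  r**4 - 9*r**3 + 19*r**2 - 45*r + 70 = (r**2 + 5)*(r - 7)*(r - 2);  r**5 - 2*r**4 - 36*r**3 + 32*r**2 - 205*r + 210 = (r**2 + 5)*(r + 6)*(r - 1)*(r - 7)
Cancel the common factors (r**2 + 5), (r - 7), (r - 2).

(r**2 - 2*r - 8)/(r**2 + 5*r - 6)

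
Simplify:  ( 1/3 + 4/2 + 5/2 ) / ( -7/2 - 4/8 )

-29/24

Numerator: 1/3 + 4/2 + 5/2 = 29/6
Denominator: -7/2 - 4/8 = -4
Divide: (29/6) · (-1/4) = -29/24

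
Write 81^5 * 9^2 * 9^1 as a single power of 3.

3^26

81^5 = 3^20; 9^2 = 3^4; 9^1 = 3^2
Combine exponents: 3^26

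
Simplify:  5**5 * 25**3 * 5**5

5**16

5**5 = 5**5; 25**3 = 5**6; 5**5 = 5**5
Combine exponents: 5**16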